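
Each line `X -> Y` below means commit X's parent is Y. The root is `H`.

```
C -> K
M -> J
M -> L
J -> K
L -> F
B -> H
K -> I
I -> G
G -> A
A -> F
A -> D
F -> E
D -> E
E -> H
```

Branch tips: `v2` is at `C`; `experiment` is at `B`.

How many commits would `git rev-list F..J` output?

6

Reachable from J: {A, D, E, F, G, H, I, J, K}.
Reachable from F: {E, F, H}.
In J's history but not F's: {A, D, G, I, J, K} — 6 commits.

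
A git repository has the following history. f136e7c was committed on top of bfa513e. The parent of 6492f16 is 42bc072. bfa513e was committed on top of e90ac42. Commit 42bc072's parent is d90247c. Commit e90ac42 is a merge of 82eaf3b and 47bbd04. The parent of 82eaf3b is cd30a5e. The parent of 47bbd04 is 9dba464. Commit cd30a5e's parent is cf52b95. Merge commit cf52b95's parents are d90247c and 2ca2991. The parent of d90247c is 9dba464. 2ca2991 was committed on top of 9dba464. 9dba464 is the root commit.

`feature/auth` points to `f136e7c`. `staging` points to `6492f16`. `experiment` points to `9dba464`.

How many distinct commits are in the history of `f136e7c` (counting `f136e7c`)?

Walking parent pointers from f136e7c: reachable set = {2ca2991, 47bbd04, 82eaf3b, 9dba464, bfa513e, cd30a5e, cf52b95, d90247c, e90ac42, f136e7c}.
That is 10 commits.

10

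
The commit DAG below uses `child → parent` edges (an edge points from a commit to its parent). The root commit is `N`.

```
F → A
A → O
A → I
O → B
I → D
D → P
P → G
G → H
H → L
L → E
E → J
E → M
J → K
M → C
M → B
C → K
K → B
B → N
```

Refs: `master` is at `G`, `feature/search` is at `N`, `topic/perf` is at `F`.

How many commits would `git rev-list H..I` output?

4

Reachable from I: {B, C, D, E, G, H, I, J, K, L, M, N, P}.
Reachable from H: {B, C, E, H, J, K, L, M, N}.
In I's history but not H's: {D, G, I, P} — 4 commits.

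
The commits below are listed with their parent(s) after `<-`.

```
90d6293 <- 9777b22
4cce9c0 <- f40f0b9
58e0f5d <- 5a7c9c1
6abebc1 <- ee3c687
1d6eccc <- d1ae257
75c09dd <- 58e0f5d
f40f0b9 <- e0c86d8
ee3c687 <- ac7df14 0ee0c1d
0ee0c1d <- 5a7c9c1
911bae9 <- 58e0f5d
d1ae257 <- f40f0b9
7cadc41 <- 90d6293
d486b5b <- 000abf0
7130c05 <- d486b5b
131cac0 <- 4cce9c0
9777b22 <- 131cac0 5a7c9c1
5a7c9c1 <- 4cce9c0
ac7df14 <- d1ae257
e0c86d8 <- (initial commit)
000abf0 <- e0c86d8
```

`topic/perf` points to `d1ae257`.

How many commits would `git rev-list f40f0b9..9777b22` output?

4

Reachable from 9777b22: {131cac0, 4cce9c0, 5a7c9c1, 9777b22, e0c86d8, f40f0b9}.
Reachable from f40f0b9: {e0c86d8, f40f0b9}.
In 9777b22's history but not f40f0b9's: {131cac0, 4cce9c0, 5a7c9c1, 9777b22} — 4 commits.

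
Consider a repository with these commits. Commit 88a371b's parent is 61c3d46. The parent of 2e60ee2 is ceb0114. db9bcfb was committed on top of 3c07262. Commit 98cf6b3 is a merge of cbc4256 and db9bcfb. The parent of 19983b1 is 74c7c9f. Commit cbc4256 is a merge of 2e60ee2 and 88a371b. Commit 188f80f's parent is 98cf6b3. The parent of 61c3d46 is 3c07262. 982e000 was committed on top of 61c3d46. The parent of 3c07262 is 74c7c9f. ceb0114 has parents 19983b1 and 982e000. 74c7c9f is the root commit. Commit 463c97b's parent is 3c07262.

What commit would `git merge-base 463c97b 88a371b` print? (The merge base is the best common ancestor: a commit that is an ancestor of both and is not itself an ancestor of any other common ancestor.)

3c07262

Ancestors of 463c97b: {3c07262, 463c97b, 74c7c9f}.
Ancestors of 88a371b: {3c07262, 61c3d46, 74c7c9f, 88a371b}.
Common ancestors: {3c07262, 74c7c9f}.
Among these, 3c07262 is not an ancestor of any other common ancestor — it is the merge base.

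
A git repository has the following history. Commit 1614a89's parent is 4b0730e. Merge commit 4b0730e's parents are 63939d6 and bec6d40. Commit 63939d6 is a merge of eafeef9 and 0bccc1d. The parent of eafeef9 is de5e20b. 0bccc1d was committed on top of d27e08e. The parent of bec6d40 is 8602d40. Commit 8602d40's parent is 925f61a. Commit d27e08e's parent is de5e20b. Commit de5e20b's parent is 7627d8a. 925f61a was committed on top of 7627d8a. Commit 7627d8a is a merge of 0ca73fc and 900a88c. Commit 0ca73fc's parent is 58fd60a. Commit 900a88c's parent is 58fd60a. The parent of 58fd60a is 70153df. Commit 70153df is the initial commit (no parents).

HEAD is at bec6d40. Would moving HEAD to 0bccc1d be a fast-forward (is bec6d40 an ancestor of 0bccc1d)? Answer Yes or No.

A fast-forward from bec6d40 to 0bccc1d is possible iff bec6d40 is an ancestor of 0bccc1d.
Ancestors of 0bccc1d: {0bccc1d, 0ca73fc, 58fd60a, 70153df, 7627d8a, 900a88c, d27e08e, de5e20b}.
bec6d40 is not among them, so fast-forward is not possible.

No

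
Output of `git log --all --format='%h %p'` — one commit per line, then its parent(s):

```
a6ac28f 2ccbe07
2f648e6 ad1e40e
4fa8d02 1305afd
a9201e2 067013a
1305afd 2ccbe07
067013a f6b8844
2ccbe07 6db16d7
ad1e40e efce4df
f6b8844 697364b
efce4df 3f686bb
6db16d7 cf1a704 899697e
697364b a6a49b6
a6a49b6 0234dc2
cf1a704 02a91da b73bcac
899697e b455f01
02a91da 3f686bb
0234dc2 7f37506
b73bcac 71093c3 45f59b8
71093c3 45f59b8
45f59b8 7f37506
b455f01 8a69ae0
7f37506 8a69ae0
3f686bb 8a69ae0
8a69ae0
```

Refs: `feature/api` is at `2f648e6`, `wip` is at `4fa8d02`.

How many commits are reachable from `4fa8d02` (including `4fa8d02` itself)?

14

Walking parent pointers from 4fa8d02: reachable set = {02a91da, 1305afd, 2ccbe07, 3f686bb, 45f59b8, 4fa8d02, 6db16d7, 71093c3, 7f37506, 899697e, 8a69ae0, b455f01, b73bcac, cf1a704}.
That is 14 commits.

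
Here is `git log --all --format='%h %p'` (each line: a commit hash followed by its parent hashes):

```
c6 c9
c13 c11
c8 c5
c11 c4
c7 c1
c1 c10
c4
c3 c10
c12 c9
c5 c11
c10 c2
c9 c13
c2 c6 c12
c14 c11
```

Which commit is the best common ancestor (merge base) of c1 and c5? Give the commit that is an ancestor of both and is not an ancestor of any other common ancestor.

c11

Ancestors of c1: {c1, c10, c11, c12, c13, c2, c4, c6, c9}.
Ancestors of c5: {c11, c4, c5}.
Common ancestors: {c11, c4}.
Among these, c11 is not an ancestor of any other common ancestor — it is the merge base.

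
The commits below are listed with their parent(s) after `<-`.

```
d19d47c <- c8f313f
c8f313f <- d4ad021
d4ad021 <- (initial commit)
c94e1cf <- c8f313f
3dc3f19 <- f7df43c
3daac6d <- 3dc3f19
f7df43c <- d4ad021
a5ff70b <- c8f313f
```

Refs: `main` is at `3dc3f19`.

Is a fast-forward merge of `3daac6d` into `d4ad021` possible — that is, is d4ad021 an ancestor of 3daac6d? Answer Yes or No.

A fast-forward from d4ad021 to 3daac6d is possible iff d4ad021 is an ancestor of 3daac6d.
Ancestors of 3daac6d: {3daac6d, 3dc3f19, d4ad021, f7df43c}.
d4ad021 is among them, so fast-forward is possible.

Yes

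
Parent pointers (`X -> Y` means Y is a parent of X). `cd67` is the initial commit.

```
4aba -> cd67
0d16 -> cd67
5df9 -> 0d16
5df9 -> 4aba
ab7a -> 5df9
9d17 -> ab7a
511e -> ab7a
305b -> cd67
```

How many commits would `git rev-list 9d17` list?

Walking parent pointers from 9d17: reachable set = {0d16, 4aba, 5df9, 9d17, ab7a, cd67}.
That is 6 commits.

6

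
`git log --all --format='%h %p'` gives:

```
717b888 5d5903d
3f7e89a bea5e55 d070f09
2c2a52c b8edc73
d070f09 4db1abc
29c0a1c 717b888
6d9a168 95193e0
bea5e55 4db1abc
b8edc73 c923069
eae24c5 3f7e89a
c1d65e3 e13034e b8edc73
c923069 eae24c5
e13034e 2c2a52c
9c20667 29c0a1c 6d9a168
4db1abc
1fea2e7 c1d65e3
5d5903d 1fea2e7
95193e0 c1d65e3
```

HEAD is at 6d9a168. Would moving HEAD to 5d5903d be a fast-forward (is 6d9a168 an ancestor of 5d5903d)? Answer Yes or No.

A fast-forward from 6d9a168 to 5d5903d is possible iff 6d9a168 is an ancestor of 5d5903d.
Ancestors of 5d5903d: {1fea2e7, 2c2a52c, 3f7e89a, 4db1abc, 5d5903d, b8edc73, bea5e55, c1d65e3, c923069, d070f09, e13034e, eae24c5}.
6d9a168 is not among them, so fast-forward is not possible.

No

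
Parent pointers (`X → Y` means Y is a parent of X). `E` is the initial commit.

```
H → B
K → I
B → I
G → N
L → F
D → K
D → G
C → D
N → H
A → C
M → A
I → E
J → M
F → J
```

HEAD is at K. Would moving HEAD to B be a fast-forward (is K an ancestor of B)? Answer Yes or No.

A fast-forward from K to B is possible iff K is an ancestor of B.
Ancestors of B: {B, E, I}.
K is not among them, so fast-forward is not possible.

No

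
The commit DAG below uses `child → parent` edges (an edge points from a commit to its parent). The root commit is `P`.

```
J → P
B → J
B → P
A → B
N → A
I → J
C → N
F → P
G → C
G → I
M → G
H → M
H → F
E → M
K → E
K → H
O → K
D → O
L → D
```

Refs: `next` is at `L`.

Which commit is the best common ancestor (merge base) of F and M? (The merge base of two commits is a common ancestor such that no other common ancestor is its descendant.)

P

Ancestors of F: {F, P}.
Ancestors of M: {A, B, C, G, I, J, M, N, P}.
Common ancestors: {P}.
The only common ancestor is P, so it is the merge base.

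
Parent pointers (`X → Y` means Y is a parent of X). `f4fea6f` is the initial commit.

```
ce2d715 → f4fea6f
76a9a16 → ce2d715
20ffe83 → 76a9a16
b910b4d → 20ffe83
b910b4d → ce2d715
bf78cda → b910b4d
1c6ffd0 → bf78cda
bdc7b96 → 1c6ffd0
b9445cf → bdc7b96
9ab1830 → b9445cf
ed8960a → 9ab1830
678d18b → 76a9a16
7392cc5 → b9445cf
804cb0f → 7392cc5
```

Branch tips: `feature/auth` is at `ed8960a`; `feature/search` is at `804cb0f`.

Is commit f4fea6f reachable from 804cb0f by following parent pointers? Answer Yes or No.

Yes

Ancestors of 804cb0f (commits reachable by following parents): {1c6ffd0, 20ffe83, 7392cc5, 76a9a16, 804cb0f, b910b4d, b9445cf, bdc7b96, bf78cda, ce2d715, f4fea6f}.
f4fea6f is in that set, so it is an ancestor of 804cb0f.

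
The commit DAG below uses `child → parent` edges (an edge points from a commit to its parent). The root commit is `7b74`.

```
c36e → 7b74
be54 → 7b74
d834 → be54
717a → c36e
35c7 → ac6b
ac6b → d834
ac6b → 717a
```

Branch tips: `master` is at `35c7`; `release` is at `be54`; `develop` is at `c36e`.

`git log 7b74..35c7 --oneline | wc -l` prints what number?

6

Reachable from 35c7: {35c7, 717a, 7b74, ac6b, be54, c36e, d834}.
Reachable from 7b74: {7b74}.
In 35c7's history but not 7b74's: {35c7, 717a, ac6b, be54, c36e, d834} — 6 commits.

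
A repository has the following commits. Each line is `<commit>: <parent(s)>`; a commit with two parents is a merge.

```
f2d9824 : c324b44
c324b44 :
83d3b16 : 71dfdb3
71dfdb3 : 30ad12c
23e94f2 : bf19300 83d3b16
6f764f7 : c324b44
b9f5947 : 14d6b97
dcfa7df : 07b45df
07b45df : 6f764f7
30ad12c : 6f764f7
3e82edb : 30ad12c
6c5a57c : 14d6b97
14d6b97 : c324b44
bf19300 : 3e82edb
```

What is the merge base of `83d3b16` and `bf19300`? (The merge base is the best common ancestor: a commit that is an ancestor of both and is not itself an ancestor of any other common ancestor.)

Ancestors of 83d3b16: {30ad12c, 6f764f7, 71dfdb3, 83d3b16, c324b44}.
Ancestors of bf19300: {30ad12c, 3e82edb, 6f764f7, bf19300, c324b44}.
Common ancestors: {30ad12c, 6f764f7, c324b44}.
Among these, 30ad12c is not an ancestor of any other common ancestor — it is the merge base.

30ad12c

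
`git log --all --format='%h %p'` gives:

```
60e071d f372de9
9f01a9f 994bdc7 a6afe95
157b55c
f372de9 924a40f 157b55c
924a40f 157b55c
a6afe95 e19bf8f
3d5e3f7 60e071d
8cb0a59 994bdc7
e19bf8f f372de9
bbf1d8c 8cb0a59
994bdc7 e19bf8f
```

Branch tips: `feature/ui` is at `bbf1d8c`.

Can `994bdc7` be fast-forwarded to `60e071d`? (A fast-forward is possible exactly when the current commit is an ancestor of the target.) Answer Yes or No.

No

A fast-forward from 994bdc7 to 60e071d is possible iff 994bdc7 is an ancestor of 60e071d.
Ancestors of 60e071d: {157b55c, 60e071d, 924a40f, f372de9}.
994bdc7 is not among them, so fast-forward is not possible.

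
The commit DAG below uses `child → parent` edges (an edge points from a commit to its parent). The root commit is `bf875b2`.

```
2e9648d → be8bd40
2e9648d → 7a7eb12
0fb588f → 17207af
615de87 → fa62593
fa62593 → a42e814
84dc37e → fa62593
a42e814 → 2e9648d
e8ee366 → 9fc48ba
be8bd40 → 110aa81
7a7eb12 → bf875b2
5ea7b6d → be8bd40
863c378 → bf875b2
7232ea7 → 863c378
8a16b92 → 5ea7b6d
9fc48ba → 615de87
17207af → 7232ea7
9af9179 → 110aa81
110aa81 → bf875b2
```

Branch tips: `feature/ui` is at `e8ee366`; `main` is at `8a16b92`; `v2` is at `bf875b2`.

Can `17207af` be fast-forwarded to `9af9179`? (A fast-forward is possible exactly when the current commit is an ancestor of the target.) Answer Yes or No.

A fast-forward from 17207af to 9af9179 is possible iff 17207af is an ancestor of 9af9179.
Ancestors of 9af9179: {110aa81, 9af9179, bf875b2}.
17207af is not among them, so fast-forward is not possible.

No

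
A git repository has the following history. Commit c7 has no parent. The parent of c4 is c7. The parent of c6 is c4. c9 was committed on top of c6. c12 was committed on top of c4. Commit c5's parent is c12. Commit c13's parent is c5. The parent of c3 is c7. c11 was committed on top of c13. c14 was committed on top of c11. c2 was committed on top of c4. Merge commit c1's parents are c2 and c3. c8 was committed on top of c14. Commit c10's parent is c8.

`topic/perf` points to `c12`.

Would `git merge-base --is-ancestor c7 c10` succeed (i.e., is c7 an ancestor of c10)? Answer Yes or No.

Yes

Ancestors of c10 (commits reachable by following parents): {c10, c11, c12, c13, c14, c4, c5, c7, c8}.
c7 is in that set, so it is an ancestor of c10.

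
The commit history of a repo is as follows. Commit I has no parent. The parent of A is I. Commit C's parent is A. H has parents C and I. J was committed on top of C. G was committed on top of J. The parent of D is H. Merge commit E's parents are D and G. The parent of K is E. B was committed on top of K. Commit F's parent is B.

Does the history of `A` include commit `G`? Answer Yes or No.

No

Ancestors of A: {A, I}.
G is not in that set, so it is not an ancestor of A.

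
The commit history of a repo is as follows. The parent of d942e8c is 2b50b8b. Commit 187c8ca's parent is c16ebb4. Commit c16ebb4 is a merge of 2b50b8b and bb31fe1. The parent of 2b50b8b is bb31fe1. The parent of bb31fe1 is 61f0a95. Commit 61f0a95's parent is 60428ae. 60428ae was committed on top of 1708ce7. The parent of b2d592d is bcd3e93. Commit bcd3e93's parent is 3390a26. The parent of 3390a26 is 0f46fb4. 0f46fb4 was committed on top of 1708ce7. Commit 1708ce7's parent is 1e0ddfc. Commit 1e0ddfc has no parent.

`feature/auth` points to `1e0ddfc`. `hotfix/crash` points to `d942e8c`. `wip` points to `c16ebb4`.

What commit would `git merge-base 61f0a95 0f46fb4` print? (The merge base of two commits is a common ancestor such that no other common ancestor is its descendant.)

1708ce7

Ancestors of 61f0a95: {1708ce7, 1e0ddfc, 60428ae, 61f0a95}.
Ancestors of 0f46fb4: {0f46fb4, 1708ce7, 1e0ddfc}.
Common ancestors: {1708ce7, 1e0ddfc}.
Among these, 1708ce7 is not an ancestor of any other common ancestor — it is the merge base.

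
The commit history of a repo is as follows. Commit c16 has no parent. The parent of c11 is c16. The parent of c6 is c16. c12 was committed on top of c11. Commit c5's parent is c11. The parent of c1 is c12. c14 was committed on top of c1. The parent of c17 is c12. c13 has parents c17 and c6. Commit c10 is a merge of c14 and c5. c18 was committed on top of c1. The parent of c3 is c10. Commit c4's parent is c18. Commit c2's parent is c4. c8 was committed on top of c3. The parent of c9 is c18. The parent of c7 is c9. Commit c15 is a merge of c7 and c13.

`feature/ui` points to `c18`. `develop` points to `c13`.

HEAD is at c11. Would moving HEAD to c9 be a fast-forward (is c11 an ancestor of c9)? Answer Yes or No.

Yes

A fast-forward from c11 to c9 is possible iff c11 is an ancestor of c9.
Ancestors of c9: {c1, c11, c12, c16, c18, c9}.
c11 is among them, so fast-forward is possible.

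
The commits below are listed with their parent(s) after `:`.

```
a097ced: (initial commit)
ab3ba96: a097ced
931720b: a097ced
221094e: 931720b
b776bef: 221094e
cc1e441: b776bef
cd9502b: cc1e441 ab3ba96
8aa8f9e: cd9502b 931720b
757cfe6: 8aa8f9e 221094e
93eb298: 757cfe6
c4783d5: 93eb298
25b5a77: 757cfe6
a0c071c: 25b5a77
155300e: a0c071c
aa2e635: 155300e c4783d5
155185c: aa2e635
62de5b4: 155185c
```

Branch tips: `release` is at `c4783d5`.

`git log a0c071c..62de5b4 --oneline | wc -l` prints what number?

Reachable from 62de5b4: {155185c, 155300e, 221094e, 25b5a77, 62de5b4, 757cfe6, 8aa8f9e, 931720b, 93eb298, a097ced, a0c071c, aa2e635, ab3ba96, b776bef, c4783d5, cc1e441, cd9502b}.
Reachable from a0c071c: {221094e, 25b5a77, 757cfe6, 8aa8f9e, 931720b, a097ced, a0c071c, ab3ba96, b776bef, cc1e441, cd9502b}.
In 62de5b4's history but not a0c071c's: {155185c, 155300e, 62de5b4, 93eb298, aa2e635, c4783d5} — 6 commits.

6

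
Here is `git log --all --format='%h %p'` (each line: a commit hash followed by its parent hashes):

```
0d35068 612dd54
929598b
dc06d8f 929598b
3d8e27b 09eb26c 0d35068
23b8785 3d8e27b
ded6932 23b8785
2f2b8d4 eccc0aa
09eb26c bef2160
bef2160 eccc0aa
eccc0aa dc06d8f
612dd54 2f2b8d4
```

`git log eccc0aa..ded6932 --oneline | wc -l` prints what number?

8

Reachable from ded6932: {09eb26c, 0d35068, 23b8785, 2f2b8d4, 3d8e27b, 612dd54, 929598b, bef2160, dc06d8f, ded6932, eccc0aa}.
Reachable from eccc0aa: {929598b, dc06d8f, eccc0aa}.
In ded6932's history but not eccc0aa's: {09eb26c, 0d35068, 23b8785, 2f2b8d4, 3d8e27b, 612dd54, bef2160, ded6932} — 8 commits.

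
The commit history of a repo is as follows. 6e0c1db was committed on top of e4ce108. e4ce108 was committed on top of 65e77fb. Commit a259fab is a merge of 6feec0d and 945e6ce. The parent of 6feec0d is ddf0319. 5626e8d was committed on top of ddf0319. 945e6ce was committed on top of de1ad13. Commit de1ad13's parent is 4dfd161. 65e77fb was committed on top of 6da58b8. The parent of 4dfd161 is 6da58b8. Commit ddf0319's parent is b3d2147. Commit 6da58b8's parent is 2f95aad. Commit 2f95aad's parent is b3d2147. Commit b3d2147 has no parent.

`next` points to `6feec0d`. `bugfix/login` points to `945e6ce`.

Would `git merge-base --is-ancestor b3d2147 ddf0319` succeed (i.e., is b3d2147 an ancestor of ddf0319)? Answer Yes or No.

Yes

Ancestors of ddf0319 (commits reachable by following parents): {b3d2147, ddf0319}.
b3d2147 is in that set, so it is an ancestor of ddf0319.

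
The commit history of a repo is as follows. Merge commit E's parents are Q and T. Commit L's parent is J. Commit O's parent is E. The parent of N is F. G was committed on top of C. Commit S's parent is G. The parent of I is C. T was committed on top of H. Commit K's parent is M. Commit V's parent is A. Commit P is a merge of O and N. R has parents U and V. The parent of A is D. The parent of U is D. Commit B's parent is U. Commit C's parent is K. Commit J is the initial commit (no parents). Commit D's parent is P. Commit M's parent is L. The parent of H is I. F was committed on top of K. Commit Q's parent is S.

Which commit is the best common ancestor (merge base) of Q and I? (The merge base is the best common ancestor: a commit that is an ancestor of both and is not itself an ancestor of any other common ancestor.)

Ancestors of Q: {C, G, J, K, L, M, Q, S}.
Ancestors of I: {C, I, J, K, L, M}.
Common ancestors: {C, J, K, L, M}.
Among these, C is not an ancestor of any other common ancestor — it is the merge base.

C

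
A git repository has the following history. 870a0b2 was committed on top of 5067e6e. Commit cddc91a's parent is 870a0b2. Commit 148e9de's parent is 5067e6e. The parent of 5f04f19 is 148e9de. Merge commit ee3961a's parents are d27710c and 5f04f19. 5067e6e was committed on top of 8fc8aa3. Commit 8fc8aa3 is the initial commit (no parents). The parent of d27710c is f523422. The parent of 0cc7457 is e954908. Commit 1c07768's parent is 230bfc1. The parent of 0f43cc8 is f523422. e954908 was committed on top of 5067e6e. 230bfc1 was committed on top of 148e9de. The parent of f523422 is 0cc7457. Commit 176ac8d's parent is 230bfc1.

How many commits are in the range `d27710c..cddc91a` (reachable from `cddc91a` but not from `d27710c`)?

2

Reachable from cddc91a: {5067e6e, 870a0b2, 8fc8aa3, cddc91a}.
Reachable from d27710c: {0cc7457, 5067e6e, 8fc8aa3, d27710c, e954908, f523422}.
In cddc91a's history but not d27710c's: {870a0b2, cddc91a} — 2 commits.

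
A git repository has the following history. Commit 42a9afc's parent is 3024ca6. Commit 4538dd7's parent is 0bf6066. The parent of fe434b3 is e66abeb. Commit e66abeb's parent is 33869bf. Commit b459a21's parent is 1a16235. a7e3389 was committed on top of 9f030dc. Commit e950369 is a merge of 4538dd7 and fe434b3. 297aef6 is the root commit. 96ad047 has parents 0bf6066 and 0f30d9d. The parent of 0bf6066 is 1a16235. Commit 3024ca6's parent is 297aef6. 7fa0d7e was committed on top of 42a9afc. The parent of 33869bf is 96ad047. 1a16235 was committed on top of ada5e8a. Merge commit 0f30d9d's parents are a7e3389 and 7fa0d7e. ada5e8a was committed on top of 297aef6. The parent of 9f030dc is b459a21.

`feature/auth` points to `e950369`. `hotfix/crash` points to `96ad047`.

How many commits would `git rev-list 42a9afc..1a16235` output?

2

Reachable from 1a16235: {1a16235, 297aef6, ada5e8a}.
Reachable from 42a9afc: {297aef6, 3024ca6, 42a9afc}.
In 1a16235's history but not 42a9afc's: {1a16235, ada5e8a} — 2 commits.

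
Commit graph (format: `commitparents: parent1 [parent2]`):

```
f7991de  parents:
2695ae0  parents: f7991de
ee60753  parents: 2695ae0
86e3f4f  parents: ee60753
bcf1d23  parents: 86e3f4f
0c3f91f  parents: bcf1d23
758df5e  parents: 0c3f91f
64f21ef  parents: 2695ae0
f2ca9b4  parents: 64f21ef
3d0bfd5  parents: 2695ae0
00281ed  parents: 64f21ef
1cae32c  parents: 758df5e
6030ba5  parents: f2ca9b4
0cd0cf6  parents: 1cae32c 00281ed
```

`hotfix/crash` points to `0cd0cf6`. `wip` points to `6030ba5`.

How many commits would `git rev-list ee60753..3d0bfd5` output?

1

Reachable from 3d0bfd5: {2695ae0, 3d0bfd5, f7991de}.
Reachable from ee60753: {2695ae0, ee60753, f7991de}.
In 3d0bfd5's history but not ee60753's: {3d0bfd5} — 1 commit.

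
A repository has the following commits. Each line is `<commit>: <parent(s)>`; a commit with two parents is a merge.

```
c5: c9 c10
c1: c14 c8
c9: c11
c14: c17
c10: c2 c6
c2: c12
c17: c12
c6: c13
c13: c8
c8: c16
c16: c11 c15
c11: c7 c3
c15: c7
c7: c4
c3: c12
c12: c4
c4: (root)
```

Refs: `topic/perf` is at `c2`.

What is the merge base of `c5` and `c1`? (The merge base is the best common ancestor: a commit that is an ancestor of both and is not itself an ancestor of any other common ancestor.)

c8

Ancestors of c5: {c10, c11, c12, c13, c15, c16, c2, c3, c4, c5, c6, c7, c8, c9}.
Ancestors of c1: {c1, c11, c12, c14, c15, c16, c17, c3, c4, c7, c8}.
Common ancestors: {c11, c12, c15, c16, c3, c4, c7, c8}.
Among these, c8 is not an ancestor of any other common ancestor — it is the merge base.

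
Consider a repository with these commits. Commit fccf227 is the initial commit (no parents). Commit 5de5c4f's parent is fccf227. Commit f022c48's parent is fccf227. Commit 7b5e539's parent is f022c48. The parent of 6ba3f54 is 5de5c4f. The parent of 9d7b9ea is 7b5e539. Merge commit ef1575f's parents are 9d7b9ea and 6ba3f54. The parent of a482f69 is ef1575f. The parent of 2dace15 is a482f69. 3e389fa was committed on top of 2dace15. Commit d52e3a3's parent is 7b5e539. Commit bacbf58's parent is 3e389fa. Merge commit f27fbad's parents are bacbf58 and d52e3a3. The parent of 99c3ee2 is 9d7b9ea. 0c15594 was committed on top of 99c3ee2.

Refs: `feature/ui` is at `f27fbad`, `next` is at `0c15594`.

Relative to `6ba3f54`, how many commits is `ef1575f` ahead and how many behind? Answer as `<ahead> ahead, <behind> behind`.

4 ahead, 0 behind

Reachable from ef1575f: {5de5c4f, 6ba3f54, 7b5e539, 9d7b9ea, ef1575f, f022c48, fccf227}.
Reachable from 6ba3f54: {5de5c4f, 6ba3f54, fccf227}.
Only in ef1575f's history (ahead): {7b5e539, 9d7b9ea, ef1575f, f022c48} — 4.
Only in 6ba3f54's history (behind): {} — 0.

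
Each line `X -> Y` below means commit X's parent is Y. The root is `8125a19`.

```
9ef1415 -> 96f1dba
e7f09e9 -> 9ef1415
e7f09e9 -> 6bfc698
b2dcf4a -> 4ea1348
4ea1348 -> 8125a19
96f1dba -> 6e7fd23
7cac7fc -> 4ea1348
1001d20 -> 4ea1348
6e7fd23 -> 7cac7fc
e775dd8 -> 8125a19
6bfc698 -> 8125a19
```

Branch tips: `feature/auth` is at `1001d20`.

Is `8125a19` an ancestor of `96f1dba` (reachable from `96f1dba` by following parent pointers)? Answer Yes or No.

Ancestors of 96f1dba (commits reachable by following parents): {4ea1348, 6e7fd23, 7cac7fc, 8125a19, 96f1dba}.
8125a19 is in that set, so it is an ancestor of 96f1dba.

Yes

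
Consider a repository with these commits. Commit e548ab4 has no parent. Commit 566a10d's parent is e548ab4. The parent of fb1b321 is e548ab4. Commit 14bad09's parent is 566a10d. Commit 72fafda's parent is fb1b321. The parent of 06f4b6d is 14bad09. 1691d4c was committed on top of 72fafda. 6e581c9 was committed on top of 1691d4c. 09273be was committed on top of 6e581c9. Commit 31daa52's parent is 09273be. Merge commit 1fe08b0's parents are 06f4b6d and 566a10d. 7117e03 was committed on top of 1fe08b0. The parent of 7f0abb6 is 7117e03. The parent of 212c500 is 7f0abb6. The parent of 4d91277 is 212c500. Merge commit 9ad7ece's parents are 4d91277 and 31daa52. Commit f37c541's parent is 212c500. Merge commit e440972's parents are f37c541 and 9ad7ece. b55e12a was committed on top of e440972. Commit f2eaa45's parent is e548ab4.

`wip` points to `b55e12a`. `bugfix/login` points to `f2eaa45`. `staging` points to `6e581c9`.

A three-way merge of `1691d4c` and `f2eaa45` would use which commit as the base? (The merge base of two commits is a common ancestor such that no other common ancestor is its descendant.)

Ancestors of 1691d4c: {1691d4c, 72fafda, e548ab4, fb1b321}.
Ancestors of f2eaa45: {e548ab4, f2eaa45}.
Common ancestors: {e548ab4}.
The only common ancestor is e548ab4, so it is the merge base.

e548ab4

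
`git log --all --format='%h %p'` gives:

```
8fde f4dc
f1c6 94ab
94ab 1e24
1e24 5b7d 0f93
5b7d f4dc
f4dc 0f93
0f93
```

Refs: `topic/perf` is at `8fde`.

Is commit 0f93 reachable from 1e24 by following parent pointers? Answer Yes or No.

Ancestors of 1e24 (commits reachable by following parents): {0f93, 1e24, 5b7d, f4dc}.
0f93 is in that set, so it is an ancestor of 1e24.

Yes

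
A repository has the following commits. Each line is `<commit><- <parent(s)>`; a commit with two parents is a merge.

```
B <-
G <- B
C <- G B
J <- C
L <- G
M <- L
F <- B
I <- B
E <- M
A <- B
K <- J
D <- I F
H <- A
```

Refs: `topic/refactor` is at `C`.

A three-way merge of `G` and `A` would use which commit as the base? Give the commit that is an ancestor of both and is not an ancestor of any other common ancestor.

B

Ancestors of G: {B, G}.
Ancestors of A: {A, B}.
Common ancestors: {B}.
The only common ancestor is B, so it is the merge base.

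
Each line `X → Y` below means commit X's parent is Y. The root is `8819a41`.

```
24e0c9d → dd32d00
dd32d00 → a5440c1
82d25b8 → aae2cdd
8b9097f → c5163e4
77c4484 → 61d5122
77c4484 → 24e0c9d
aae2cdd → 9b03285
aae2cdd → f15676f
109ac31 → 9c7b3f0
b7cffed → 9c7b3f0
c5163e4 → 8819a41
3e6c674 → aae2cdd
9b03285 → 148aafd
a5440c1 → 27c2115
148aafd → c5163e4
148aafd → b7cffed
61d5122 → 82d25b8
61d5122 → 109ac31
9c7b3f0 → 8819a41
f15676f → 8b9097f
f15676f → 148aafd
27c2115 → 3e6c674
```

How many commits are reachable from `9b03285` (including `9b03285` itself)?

Walking parent pointers from 9b03285: reachable set = {148aafd, 8819a41, 9b03285, 9c7b3f0, b7cffed, c5163e4}.
That is 6 commits.

6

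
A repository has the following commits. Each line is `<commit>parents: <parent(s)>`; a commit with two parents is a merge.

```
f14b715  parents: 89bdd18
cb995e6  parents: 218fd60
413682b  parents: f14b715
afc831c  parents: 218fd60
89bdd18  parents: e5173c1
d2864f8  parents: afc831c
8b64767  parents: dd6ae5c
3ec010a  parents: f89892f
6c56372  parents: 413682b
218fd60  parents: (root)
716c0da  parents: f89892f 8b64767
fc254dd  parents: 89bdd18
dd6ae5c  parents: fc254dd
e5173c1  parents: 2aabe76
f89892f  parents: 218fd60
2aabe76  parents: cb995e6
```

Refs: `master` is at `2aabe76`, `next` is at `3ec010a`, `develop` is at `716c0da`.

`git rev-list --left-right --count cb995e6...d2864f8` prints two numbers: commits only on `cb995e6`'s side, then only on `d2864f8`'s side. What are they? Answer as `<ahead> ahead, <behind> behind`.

1 ahead, 2 behind

Reachable from cb995e6: {218fd60, cb995e6}.
Reachable from d2864f8: {218fd60, afc831c, d2864f8}.
Only in cb995e6's history (ahead): {cb995e6} — 1.
Only in d2864f8's history (behind): {afc831c, d2864f8} — 2.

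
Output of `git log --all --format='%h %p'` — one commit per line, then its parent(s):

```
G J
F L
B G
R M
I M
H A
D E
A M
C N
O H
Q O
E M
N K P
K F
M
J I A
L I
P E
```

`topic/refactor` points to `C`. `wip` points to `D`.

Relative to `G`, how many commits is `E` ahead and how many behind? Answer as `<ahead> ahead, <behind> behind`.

1 ahead, 4 behind

Reachable from E: {E, M}.
Reachable from G: {A, G, I, J, M}.
Only in E's history (ahead): {E} — 1.
Only in G's history (behind): {A, G, I, J} — 4.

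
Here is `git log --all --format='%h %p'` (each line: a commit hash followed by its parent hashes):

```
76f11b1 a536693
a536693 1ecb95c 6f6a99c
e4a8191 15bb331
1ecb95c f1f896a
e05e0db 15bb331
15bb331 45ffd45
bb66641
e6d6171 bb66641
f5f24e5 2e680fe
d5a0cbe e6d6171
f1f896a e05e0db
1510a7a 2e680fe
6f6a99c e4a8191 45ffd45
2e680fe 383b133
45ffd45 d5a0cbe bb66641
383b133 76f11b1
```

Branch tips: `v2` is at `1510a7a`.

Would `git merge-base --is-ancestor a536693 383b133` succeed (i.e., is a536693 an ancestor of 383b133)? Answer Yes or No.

Yes

Ancestors of 383b133 (commits reachable by following parents): {15bb331, 1ecb95c, 383b133, 45ffd45, 6f6a99c, 76f11b1, a536693, bb66641, d5a0cbe, e05e0db, e4a8191, e6d6171, f1f896a}.
a536693 is in that set, so it is an ancestor of 383b133.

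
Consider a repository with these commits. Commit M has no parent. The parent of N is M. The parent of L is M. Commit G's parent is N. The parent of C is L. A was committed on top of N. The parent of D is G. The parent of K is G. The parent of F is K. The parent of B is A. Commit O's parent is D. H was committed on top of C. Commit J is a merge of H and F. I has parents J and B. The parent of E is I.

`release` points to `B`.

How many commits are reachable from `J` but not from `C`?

Reachable from J: {C, F, G, H, J, K, L, M, N}.
Reachable from C: {C, L, M}.
In J's history but not C's: {F, G, H, J, K, N} — 6 commits.

6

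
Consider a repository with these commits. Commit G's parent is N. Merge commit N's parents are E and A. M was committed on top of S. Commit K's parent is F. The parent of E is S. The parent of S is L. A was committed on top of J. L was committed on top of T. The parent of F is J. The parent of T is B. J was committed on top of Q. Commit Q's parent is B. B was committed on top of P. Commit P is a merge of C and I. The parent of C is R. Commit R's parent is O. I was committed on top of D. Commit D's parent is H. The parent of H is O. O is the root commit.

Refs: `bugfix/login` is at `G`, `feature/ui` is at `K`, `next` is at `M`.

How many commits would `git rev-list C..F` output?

8

Reachable from F: {B, C, D, F, H, I, J, O, P, Q, R}.
Reachable from C: {C, O, R}.
In F's history but not C's: {B, D, F, H, I, J, P, Q} — 8 commits.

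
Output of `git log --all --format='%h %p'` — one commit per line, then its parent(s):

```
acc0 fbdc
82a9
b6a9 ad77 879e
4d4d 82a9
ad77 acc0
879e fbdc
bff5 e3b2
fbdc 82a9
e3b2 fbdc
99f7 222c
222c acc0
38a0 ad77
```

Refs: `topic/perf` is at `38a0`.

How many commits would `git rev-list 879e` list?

3

Walking parent pointers from 879e: reachable set = {82a9, 879e, fbdc}.
That is 3 commits.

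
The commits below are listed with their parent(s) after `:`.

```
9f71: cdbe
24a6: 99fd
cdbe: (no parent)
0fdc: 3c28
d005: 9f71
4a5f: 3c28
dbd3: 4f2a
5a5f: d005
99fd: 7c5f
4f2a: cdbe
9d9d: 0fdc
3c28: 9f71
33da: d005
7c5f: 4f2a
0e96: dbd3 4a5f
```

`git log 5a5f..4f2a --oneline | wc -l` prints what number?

1

Reachable from 4f2a: {4f2a, cdbe}.
Reachable from 5a5f: {5a5f, 9f71, cdbe, d005}.
In 4f2a's history but not 5a5f's: {4f2a} — 1 commit.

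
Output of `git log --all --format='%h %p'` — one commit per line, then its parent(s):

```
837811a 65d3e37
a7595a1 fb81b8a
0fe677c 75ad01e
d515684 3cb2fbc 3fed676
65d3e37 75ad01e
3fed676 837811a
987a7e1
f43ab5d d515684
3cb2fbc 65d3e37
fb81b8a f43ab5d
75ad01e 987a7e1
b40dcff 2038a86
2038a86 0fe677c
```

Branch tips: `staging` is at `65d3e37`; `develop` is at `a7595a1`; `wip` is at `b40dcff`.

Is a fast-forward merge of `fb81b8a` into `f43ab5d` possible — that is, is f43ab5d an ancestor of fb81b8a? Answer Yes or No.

A fast-forward from f43ab5d to fb81b8a is possible iff f43ab5d is an ancestor of fb81b8a.
Ancestors of fb81b8a: {3cb2fbc, 3fed676, 65d3e37, 75ad01e, 837811a, 987a7e1, d515684, f43ab5d, fb81b8a}.
f43ab5d is among them, so fast-forward is possible.

Yes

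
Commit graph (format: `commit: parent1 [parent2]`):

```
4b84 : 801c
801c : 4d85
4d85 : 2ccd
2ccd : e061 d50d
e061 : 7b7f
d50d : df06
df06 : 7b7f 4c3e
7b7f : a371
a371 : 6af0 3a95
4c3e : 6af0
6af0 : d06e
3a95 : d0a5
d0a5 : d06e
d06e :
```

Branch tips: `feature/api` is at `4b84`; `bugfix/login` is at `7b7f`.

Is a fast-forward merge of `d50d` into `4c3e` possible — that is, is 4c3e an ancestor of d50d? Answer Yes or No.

A fast-forward from 4c3e to d50d is possible iff 4c3e is an ancestor of d50d.
Ancestors of d50d: {3a95, 4c3e, 6af0, 7b7f, a371, d06e, d0a5, d50d, df06}.
4c3e is among them, so fast-forward is possible.

Yes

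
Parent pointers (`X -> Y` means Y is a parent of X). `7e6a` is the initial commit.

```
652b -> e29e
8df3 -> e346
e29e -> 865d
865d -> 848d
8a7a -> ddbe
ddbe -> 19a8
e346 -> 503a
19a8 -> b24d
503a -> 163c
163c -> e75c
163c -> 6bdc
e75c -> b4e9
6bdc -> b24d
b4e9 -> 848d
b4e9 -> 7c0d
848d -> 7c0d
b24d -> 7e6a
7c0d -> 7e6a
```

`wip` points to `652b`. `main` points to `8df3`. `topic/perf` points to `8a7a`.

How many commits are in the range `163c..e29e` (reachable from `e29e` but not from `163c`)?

Reachable from e29e: {7c0d, 7e6a, 848d, 865d, e29e}.
Reachable from 163c: {163c, 6bdc, 7c0d, 7e6a, 848d, b24d, b4e9, e75c}.
In e29e's history but not 163c's: {865d, e29e} — 2 commits.

2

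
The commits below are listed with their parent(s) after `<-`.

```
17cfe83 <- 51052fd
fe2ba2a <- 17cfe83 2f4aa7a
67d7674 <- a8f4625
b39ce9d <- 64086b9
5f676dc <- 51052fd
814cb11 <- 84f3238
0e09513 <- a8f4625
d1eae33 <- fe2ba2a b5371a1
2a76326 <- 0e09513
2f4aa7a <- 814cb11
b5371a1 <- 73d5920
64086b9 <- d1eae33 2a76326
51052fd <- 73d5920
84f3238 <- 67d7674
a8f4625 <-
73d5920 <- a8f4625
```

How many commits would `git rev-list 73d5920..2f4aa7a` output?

Reachable from 2f4aa7a: {2f4aa7a, 67d7674, 814cb11, 84f3238, a8f4625}.
Reachable from 73d5920: {73d5920, a8f4625}.
In 2f4aa7a's history but not 73d5920's: {2f4aa7a, 67d7674, 814cb11, 84f3238} — 4 commits.

4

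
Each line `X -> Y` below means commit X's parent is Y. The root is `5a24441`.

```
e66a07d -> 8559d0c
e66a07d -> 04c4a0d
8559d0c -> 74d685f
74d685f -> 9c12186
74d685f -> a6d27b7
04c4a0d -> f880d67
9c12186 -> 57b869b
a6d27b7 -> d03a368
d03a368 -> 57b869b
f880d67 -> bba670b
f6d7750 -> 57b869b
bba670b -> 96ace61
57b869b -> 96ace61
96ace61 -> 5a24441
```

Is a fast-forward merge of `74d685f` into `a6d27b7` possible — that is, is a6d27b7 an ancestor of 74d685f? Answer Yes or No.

A fast-forward from a6d27b7 to 74d685f is possible iff a6d27b7 is an ancestor of 74d685f.
Ancestors of 74d685f: {57b869b, 5a24441, 74d685f, 96ace61, 9c12186, a6d27b7, d03a368}.
a6d27b7 is among them, so fast-forward is possible.

Yes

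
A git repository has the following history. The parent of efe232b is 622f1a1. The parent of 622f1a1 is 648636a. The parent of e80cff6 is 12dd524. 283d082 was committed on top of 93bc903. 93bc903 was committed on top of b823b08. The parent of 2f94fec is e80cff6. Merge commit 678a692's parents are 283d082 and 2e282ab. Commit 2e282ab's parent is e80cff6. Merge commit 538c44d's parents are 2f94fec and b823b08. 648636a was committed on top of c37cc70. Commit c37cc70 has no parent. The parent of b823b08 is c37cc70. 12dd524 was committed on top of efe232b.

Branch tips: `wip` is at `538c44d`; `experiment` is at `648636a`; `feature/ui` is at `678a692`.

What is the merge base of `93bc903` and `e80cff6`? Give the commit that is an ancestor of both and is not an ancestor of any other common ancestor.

Ancestors of 93bc903: {93bc903, b823b08, c37cc70}.
Ancestors of e80cff6: {12dd524, 622f1a1, 648636a, c37cc70, e80cff6, efe232b}.
Common ancestors: {c37cc70}.
The only common ancestor is c37cc70, so it is the merge base.

c37cc70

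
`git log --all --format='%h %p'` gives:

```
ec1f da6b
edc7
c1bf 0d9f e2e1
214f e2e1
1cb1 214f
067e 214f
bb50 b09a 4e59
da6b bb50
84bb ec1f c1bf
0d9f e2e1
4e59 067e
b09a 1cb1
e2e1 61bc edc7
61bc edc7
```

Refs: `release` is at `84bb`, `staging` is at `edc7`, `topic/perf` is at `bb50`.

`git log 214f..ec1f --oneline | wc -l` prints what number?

7

Reachable from ec1f: {067e, 1cb1, 214f, 4e59, 61bc, b09a, bb50, da6b, e2e1, ec1f, edc7}.
Reachable from 214f: {214f, 61bc, e2e1, edc7}.
In ec1f's history but not 214f's: {067e, 1cb1, 4e59, b09a, bb50, da6b, ec1f} — 7 commits.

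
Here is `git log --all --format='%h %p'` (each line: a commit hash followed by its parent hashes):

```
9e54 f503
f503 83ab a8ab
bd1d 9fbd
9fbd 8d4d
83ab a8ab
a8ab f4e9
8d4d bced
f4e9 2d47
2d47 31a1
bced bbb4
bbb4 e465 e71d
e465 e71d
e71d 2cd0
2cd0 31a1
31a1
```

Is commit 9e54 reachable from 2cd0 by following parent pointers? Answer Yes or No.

No

Ancestors of 2cd0: {2cd0, 31a1}.
9e54 is not in that set, so it is not an ancestor of 2cd0.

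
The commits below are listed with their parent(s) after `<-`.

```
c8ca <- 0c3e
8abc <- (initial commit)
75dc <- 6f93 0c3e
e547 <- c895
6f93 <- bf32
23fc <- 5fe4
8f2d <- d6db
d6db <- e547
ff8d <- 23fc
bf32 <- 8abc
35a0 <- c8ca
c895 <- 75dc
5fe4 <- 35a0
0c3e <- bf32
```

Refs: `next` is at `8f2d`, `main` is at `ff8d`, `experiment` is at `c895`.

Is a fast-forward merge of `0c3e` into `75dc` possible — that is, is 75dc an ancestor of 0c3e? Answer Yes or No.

A fast-forward from 75dc to 0c3e is possible iff 75dc is an ancestor of 0c3e.
Ancestors of 0c3e: {0c3e, 8abc, bf32}.
75dc is not among them, so fast-forward is not possible.

No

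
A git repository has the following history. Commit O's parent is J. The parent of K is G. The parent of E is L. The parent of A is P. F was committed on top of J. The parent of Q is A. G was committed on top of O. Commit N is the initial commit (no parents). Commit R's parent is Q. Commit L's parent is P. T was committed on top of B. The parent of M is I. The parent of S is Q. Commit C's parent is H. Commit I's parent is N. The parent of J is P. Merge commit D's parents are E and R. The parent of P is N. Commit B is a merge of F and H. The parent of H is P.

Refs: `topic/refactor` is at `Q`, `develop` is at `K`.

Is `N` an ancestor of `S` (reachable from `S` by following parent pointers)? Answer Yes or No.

Ancestors of S (commits reachable by following parents): {A, N, P, Q, S}.
N is in that set, so it is an ancestor of S.

Yes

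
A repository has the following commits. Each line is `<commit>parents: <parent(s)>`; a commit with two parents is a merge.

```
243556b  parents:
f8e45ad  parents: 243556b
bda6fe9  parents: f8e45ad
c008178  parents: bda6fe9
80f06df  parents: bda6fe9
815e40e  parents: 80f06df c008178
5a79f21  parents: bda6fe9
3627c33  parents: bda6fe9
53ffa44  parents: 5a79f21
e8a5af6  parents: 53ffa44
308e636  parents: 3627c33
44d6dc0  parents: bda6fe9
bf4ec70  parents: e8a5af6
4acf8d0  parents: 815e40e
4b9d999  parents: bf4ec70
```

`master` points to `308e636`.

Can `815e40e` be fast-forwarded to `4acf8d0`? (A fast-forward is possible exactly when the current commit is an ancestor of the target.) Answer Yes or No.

A fast-forward from 815e40e to 4acf8d0 is possible iff 815e40e is an ancestor of 4acf8d0.
Ancestors of 4acf8d0: {243556b, 4acf8d0, 80f06df, 815e40e, bda6fe9, c008178, f8e45ad}.
815e40e is among them, so fast-forward is possible.

Yes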